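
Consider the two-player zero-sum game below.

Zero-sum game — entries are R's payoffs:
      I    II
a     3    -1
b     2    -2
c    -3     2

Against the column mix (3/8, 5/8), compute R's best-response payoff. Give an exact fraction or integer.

1/2

a: (3)·(3/8) + (-1)·(5/8) = 1/2.
b: (2)·(3/8) + (-2)·(5/8) = -1/2.
c: (-3)·(3/8) + (2)·(5/8) = 1/8.
The best pure response is a with expected payoff 1/2.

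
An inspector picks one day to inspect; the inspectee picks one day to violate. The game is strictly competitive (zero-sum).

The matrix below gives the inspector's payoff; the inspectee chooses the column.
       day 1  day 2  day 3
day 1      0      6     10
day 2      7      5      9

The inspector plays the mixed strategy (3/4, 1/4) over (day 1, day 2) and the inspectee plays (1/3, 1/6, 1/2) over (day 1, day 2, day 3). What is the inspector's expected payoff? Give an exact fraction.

Against (1/3, 1/6, 1/2), each row's expected payoff is day 1: 6; day 2: 23/3.
Taking the (3/4, 1/4)-weighted average: (3/4)·(6) + (1/4)·(23/3) = 77/12.

77/12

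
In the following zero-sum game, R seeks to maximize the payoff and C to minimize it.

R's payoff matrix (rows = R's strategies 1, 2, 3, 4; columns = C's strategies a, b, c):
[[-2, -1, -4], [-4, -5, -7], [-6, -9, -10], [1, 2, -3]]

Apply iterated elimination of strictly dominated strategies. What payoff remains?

-3

Row 1 is strictly dominated by row 4 (1>-2, 2>-1, -3>-4); eliminate 1.
Row 2 is strictly dominated by row 4 (1>-4, 2>-5, -3>-7); eliminate 2.
Row 3 is strictly dominated by row 4 (1>-6, 2>-9, -3>-10); eliminate 3.
Column b is strictly dominated by a for C (1<2); eliminate b.
Column a is strictly dominated by c for C (-3<1); eliminate a.
Only (4, c) remains, with payoff -3.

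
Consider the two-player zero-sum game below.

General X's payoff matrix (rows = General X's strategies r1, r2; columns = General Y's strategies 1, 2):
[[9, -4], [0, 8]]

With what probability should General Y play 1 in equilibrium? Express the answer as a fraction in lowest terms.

4/7

Row minima are -4 and 0, so General X's maximin is 0; column maxima are 9 and 8, so General Y's minimax is 8. These differ, so the equilibrium is in mixed strategies.
Let General Y play 1 with probability q. General X is indifferent when 9q − 4(1−q) = 8(1−q), giving q = 4/7.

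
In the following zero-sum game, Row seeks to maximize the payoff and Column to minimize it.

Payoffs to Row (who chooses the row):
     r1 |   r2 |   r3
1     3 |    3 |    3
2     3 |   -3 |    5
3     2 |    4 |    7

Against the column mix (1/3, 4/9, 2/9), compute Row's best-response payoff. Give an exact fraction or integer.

4

1: (3)·(1/3) + (3)·(4/9) + (3)·(2/9) = 3.
2: (3)·(1/3) + (-3)·(4/9) + (5)·(2/9) = 7/9.
3: (2)·(1/3) + (4)·(4/9) + (7)·(2/9) = 4.
The best pure response is 3 with expected payoff 4.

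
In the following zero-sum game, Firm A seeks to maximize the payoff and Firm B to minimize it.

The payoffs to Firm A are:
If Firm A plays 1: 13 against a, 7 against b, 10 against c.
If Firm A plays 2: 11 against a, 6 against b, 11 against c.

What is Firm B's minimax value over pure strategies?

The worst case (largest entry) in each column is a: 13, b: 7, c: 11.
The best (smallest) of these is 7.

7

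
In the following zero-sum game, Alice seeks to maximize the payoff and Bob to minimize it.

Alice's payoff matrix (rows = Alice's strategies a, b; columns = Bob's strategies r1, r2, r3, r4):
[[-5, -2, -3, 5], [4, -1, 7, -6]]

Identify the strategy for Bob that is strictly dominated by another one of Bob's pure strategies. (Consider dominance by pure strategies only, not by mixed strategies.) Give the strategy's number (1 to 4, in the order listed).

3

Bob prefers columns that give Alice less. Compare r3 with r1: -5 < -3, 4 < 7.
So r1 strictly dominates r3 for Bob; r3 is strictly dominated.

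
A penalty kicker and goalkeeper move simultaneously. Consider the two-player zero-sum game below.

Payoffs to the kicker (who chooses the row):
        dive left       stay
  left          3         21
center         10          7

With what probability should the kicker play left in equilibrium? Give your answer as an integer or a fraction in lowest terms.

Row minima are 3 and 7, so the kicker's maximin is 7; column maxima are 10 and 21, so the goalkeeper's minimax is 10. These differ, so the equilibrium is in mixed strategies.
Let the kicker play left with probability p. The goalkeeper is indifferent when 3p + 10(1−p) = 21p + 7(1−p), giving p = 1/7.

1/7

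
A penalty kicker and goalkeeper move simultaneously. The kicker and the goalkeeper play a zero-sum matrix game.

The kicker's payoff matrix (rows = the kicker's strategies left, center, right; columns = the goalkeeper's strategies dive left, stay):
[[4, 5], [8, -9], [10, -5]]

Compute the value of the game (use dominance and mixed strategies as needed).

35/8

Row center is strictly dominated by row right, so the kicker never plays it.
The remaining 2×2 game on (left, right) × (dive left, stay) has no saddle point. Let the kicker play left with probability p; indifference gives 4p + 10(1−p) = 5p − 5(1−p), so p = 15/16.
Similarly the goalkeeper's optimal q on dive left is 5/8, and the value is 4·(5/8) + (5)·(3/8) = 35/8.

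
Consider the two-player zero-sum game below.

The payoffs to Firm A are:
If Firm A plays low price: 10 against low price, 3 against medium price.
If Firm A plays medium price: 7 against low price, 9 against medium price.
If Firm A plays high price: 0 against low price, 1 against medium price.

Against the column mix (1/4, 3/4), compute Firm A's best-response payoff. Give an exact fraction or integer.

low price: (10)·(1/4) + (3)·(3/4) = 19/4.
medium price: (7)·(1/4) + (9)·(3/4) = 17/2.
high price: (0)·(1/4) + (1)·(3/4) = 3/4.
The best pure response is medium price with expected payoff 17/2.

17/2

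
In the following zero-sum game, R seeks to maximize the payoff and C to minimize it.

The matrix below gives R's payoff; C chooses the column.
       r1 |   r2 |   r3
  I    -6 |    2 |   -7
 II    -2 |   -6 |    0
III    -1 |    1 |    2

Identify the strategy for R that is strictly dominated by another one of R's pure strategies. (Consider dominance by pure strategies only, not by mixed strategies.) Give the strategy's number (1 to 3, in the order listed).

2

Compare II with III: -1 > -2, 1 > -6, 2 > 0.
So III strictly dominates II for R; II is strictly dominated.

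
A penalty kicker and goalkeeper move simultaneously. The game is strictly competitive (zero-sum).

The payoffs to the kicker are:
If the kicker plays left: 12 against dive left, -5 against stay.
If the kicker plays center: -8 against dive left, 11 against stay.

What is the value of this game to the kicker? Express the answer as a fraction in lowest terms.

23/9

Row minima are -5 and -8, so the kicker's maximin is -5; column maxima are 12 and 11, so the goalkeeper's minimax is 11. These differ, so the equilibrium is in mixed strategies.
Let the kicker play left with probability p. The goalkeeper is indifferent when 12p − 8(1−p) = −5p + 11(1−p), giving p = 19/36.
Let the goalkeeper play dive left with probability q. The kicker is indifferent when 12q − 5(1−q) = −8q + 11(1−q), giving q = 4/9.
The value is 12·(4/9) + (-5)·(5/9) = 23/9.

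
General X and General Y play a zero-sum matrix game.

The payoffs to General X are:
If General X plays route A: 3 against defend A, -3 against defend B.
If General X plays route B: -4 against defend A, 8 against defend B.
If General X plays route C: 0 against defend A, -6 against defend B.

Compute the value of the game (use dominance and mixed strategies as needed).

2/3

Row route C is strictly dominated by row route A, so General X never plays it.
The remaining 2×2 game on (route A, route B) × (defend A, defend B) has no saddle point. Let General X play route A with probability p; indifference gives 3p − 4(1−p) = −3p + 8(1−p), so p = 2/3.
Similarly General Y's optimal q on defend A is 11/18, and the value is 3·(11/18) + (-3)·(7/18) = 2/3.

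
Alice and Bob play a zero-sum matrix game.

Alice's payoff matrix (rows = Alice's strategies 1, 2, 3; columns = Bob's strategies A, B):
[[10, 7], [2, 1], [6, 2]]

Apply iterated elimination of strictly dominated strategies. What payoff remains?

7

Row 2 is strictly dominated by row 1 (10>2, 7>1); eliminate 2.
Row 3 is strictly dominated by row 1 (10>6, 7>2); eliminate 3.
Column A is strictly dominated by B for Bob (7<10); eliminate A.
Only (1, B) remains, with payoff 7.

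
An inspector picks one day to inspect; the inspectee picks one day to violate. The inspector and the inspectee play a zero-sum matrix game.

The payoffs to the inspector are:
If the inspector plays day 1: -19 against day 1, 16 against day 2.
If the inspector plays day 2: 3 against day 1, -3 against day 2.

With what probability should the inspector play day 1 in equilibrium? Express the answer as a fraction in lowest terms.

6/41

Row minima are -19 and -3, so the inspector's maximin is -3; column maxima are 3 and 16, so the inspectee's minimax is 3. These differ, so the equilibrium is in mixed strategies.
Let the inspector play day 1 with probability p. The inspectee is indifferent when −19p + 3(1−p) = 16p − 3(1−p), giving p = 6/41.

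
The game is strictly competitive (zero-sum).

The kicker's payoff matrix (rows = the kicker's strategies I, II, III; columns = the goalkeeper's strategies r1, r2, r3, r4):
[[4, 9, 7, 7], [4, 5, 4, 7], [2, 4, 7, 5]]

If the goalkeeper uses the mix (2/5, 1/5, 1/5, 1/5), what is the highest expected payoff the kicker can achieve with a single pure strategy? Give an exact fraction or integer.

31/5

I: (4)·(2/5) + (9)·(1/5) + (7)·(1/5) + (7)·(1/5) = 31/5.
II: (4)·(2/5) + (5)·(1/5) + (4)·(1/5) + (7)·(1/5) = 24/5.
III: (2)·(2/5) + (4)·(1/5) + (7)·(1/5) + (5)·(1/5) = 4.
The best pure response is I with expected payoff 31/5.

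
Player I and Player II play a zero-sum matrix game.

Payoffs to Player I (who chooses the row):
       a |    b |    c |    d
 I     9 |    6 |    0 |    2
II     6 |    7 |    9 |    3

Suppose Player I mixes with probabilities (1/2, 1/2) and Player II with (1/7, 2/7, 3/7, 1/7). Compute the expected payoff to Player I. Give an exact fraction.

Against (1/7, 2/7, 3/7, 1/7), each row's expected payoff is I: 23/7; II: 50/7.
Taking the (1/2, 1/2)-weighted average: (1/2)·(23/7) + (1/2)·(50/7) = 73/14.

73/14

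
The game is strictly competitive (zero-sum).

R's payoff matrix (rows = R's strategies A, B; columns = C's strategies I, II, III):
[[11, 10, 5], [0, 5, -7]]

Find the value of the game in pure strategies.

5

Row minima: 5, -7 → R's maximin is 5.
Column maxima: 11, 10, 5 → C's minimax is 5.
They coincide at (A, III), so the value is 5.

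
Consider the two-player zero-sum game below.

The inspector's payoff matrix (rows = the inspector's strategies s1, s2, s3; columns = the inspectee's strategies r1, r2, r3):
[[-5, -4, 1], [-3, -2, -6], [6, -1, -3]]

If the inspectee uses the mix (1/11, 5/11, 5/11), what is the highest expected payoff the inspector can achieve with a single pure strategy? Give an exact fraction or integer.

s1: (-5)·(1/11) + (-4)·(5/11) + (1)·(5/11) = -20/11.
s2: (-3)·(1/11) + (-2)·(5/11) + (-6)·(5/11) = -43/11.
s3: (6)·(1/11) + (-1)·(5/11) + (-3)·(5/11) = -14/11.
The best pure response is s3 with expected payoff -14/11.

-14/11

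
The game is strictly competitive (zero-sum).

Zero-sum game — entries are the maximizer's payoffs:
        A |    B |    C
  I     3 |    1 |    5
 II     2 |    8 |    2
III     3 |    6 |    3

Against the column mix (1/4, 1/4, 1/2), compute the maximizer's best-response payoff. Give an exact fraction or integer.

I: (3)·(1/4) + (1)·(1/4) + (5)·(1/2) = 7/2.
II: (2)·(1/4) + (8)·(1/4) + (2)·(1/2) = 7/2.
III: (3)·(1/4) + (6)·(1/4) + (3)·(1/2) = 15/4.
The best pure response is III with expected payoff 15/4.

15/4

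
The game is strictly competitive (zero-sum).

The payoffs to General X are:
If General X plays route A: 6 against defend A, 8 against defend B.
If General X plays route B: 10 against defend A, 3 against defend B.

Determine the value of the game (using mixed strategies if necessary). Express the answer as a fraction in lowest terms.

Row minima are 6 and 3, so General X's maximin is 6; column maxima are 10 and 8, so General Y's minimax is 8. These differ, so the equilibrium is in mixed strategies.
Let General X play route A with probability p. General Y is indifferent when 6p + 10(1−p) = 8p + 3(1−p), giving p = 7/9.
Let General Y play defend A with probability q. General X is indifferent when 6q + 8(1−q) = 10q + 3(1−q), giving q = 5/9.
The value is 6·(5/9) + (8)·(4/9) = 62/9.

62/9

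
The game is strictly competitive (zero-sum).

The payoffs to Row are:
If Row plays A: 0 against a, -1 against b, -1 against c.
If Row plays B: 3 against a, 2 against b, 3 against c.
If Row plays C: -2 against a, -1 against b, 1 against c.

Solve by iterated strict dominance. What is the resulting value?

Row A is strictly dominated by row B (3>0, 2>-1, 3>-1); eliminate A.
Row C is strictly dominated by row B (3>-2, 2>-1, 3>1); eliminate C.
Column c is strictly dominated by b for Column (2<3); eliminate c.
Column a is strictly dominated by b for Column (2<3); eliminate a.
Only (B, b) remains, with payoff 2.

2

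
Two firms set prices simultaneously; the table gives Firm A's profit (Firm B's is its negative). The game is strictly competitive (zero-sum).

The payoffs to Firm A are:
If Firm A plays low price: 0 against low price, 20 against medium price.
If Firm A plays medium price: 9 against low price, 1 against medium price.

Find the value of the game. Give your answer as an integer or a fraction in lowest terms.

Row minima are 0 and 1, so Firm A's maximin is 1; column maxima are 9 and 20, so Firm B's minimax is 9. These differ, so the equilibrium is in mixed strategies.
Let Firm A play low price with probability p. Firm B is indifferent when 9(1−p) = 20p + (1−p), giving p = 2/7.
Let Firm B play low price with probability q. Firm A is indifferent when 20(1−q) = 9q + (1−q), giving q = 19/28.
The value is 0·(19/28) + (20)·(9/28) = 45/7.

45/7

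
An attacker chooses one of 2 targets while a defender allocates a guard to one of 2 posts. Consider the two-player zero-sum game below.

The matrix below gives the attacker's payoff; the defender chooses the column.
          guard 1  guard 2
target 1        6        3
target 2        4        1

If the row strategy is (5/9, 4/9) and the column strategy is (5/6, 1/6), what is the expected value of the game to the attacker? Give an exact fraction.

83/18

Against (5/6, 1/6), each row's expected payoff is target 1: 11/2; target 2: 7/2.
Taking the (5/9, 4/9)-weighted average: (5/9)·(11/2) + (4/9)·(7/2) = 83/18.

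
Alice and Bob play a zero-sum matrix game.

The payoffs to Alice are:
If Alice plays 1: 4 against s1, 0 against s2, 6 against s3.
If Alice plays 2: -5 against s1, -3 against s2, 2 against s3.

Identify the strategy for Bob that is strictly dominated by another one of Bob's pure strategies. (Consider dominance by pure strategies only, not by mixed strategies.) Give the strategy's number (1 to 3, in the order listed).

Bob prefers columns that give Alice less. Compare s3 with s1: 4 < 6, -5 < 2.
So s1 strictly dominates s3 for Bob; s3 is strictly dominated.

3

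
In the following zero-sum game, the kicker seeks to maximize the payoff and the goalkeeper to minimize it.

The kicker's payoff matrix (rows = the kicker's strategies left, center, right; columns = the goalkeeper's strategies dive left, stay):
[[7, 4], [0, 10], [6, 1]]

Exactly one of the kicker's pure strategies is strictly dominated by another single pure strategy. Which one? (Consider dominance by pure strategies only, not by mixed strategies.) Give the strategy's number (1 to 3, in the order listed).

Compare right with left: 7 > 6, 4 > 1.
So left strictly dominates right for the kicker; right is strictly dominated.

3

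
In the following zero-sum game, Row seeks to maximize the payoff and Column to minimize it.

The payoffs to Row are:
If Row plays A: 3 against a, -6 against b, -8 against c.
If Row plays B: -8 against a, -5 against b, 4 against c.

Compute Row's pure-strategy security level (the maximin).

The worst-case payoff for each row is A: -8, B: -8.
The best of these is -8.

-8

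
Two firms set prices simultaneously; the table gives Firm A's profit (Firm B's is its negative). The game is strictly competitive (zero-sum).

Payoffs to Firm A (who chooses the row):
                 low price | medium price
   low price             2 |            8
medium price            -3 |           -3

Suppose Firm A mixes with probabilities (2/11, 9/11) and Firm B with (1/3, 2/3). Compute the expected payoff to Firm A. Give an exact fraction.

-15/11

Against (1/3, 2/3), each row's expected payoff is low price: 6; medium price: -3.
Taking the (2/11, 9/11)-weighted average: (2/11)·(6) + (9/11)·(-3) = -15/11.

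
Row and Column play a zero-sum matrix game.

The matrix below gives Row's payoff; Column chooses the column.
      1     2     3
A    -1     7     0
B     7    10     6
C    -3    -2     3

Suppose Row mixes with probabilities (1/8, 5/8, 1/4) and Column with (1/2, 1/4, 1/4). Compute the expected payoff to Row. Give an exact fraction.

Against (1/2, 1/4, 1/4), each row's expected payoff is A: 5/4; B: 15/2; C: -5/4.
Taking the (1/8, 5/8, 1/4)-weighted average: (1/8)·(5/4) + (5/8)·(15/2) + (1/4)·(-5/4) = 145/32.

145/32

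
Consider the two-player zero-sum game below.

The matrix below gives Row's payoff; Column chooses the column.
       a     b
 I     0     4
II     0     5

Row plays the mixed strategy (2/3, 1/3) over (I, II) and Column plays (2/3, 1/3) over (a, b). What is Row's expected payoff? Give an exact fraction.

Against (2/3, 1/3), each row's expected payoff is I: 4/3; II: 5/3.
Taking the (2/3, 1/3)-weighted average: (2/3)·(4/3) + (1/3)·(5/3) = 13/9.

13/9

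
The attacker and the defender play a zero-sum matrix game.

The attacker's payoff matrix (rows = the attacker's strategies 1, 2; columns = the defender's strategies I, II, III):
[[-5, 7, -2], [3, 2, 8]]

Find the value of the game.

Column III is strictly dominated by I for the defender (it gives the attacker more in every row).
The remaining 2×2 game on (1, 2) × (I, II) has no saddle point. Let the attacker play 1 with probability p; indifference gives −5p + 3(1−p) = 7p + 2(1−p), so p = 1/13.
Similarly the defender's optimal q on I is 5/13, and the value is -5·(5/13) + (7)·(8/13) = 31/13.

31/13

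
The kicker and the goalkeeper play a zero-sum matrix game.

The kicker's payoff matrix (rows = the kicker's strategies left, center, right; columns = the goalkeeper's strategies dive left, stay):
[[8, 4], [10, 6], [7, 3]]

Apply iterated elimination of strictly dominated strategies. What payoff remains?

6

Column dive left is strictly dominated by stay for the goalkeeper (4<8, 6<10, 3<7); eliminate dive left.
Row right is strictly dominated by row left (4>3); eliminate right.
Row left is strictly dominated by row center (6>4); eliminate left.
Only (center, stay) remains, with payoff 6.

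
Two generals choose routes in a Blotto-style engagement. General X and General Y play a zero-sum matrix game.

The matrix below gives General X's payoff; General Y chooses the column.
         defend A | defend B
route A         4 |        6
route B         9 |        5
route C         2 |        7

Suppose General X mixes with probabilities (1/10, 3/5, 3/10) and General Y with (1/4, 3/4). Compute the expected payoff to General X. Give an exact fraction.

47/8

Against (1/4, 3/4), each row's expected payoff is route A: 11/2; route B: 6; route C: 23/4.
Taking the (1/10, 3/5, 3/10)-weighted average: (1/10)·(11/2) + (3/5)·(6) + (3/10)·(23/4) = 47/8.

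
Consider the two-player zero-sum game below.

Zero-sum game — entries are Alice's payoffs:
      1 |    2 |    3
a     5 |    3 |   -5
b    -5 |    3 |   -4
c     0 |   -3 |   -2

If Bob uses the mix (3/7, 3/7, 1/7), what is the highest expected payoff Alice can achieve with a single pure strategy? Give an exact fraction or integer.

a: (5)·(3/7) + (3)·(3/7) + (-5)·(1/7) = 19/7.
b: (-5)·(3/7) + (3)·(3/7) + (-4)·(1/7) = -10/7.
c: (0)·(3/7) + (-3)·(3/7) + (-2)·(1/7) = -11/7.
The best pure response is a with expected payoff 19/7.

19/7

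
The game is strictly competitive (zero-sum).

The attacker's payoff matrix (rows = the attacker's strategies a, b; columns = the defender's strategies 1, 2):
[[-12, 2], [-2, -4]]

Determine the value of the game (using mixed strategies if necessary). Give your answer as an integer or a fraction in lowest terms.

Row minima are -12 and -4, so the attacker's maximin is -4; column maxima are -2 and 2, so the defender's minimax is -2. These differ, so the equilibrium is in mixed strategies.
Let the attacker play a with probability p. The defender is indifferent when −12p − 2(1−p) = 2p − 4(1−p), giving p = 1/8.
Let the defender play 1 with probability q. The attacker is indifferent when −12q + 2(1−q) = −2q − 4(1−q), giving q = 3/8.
The value is -12·(3/8) + (2)·(5/8) = -13/4.

-13/4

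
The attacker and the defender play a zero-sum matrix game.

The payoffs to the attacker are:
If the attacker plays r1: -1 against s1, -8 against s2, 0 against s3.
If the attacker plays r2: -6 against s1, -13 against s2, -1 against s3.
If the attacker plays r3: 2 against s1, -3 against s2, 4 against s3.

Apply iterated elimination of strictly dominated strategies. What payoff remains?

Column s3 is strictly dominated by s1 for the defender (-1<0, -6<-1, 2<4); eliminate s3.
Column s1 is strictly dominated by s2 for the defender (-8<-1, -13<-6, -3<2); eliminate s1.
Row r1 is strictly dominated by row r3 (-3>-8); eliminate r1.
Row r2 is strictly dominated by row r3 (-3>-13); eliminate r2.
Only (r3, s2) remains, with payoff -3.

-3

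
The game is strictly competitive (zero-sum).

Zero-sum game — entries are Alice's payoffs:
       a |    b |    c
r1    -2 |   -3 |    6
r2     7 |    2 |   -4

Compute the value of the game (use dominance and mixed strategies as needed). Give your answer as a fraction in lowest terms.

Column a is strictly dominated by b for Bob (it gives Alice more in every row).
The remaining 2×2 game on (r1, r2) × (b, c) has no saddle point. Let Alice play r1 with probability p; indifference gives −3p + 2(1−p) = 6p − 4(1−p), so p = 2/5.
Similarly Bob's optimal q on b is 2/3, and the value is -3·(2/3) + (6)·(1/3) = 0.

0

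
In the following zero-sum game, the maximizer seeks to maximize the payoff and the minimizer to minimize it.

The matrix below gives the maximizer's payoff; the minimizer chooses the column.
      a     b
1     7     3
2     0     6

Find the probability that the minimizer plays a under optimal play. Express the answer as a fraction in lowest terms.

Row minima are 3 and 0, so the maximizer's maximin is 3; column maxima are 7 and 6, so the minimizer's minimax is 6. These differ, so the equilibrium is in mixed strategies.
Let the minimizer play a with probability q. The maximizer is indifferent when 7q + 3(1−q) = 6(1−q), giving q = 3/10.

3/10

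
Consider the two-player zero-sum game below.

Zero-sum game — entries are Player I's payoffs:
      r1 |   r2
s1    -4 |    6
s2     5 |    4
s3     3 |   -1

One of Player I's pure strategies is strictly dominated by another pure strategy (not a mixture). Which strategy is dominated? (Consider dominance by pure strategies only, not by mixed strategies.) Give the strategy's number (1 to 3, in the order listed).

3

Compare s3 with s2: 5 > 3, 4 > -1.
So s2 strictly dominates s3 for Player I; s3 is strictly dominated.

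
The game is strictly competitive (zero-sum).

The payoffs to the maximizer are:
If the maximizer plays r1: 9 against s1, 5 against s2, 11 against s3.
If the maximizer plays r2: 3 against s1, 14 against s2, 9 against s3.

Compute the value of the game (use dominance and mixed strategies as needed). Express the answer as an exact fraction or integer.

37/5

Column s3 is strictly dominated by s1 for the minimizer (it gives the maximizer more in every row).
The remaining 2×2 game on (r1, r2) × (s1, s2) has no saddle point. Let the maximizer play r1 with probability p; indifference gives 9p + 3(1−p) = 5p + 14(1−p), so p = 11/15.
Similarly the minimizer's optimal q on s1 is 3/5, and the value is 9·(3/5) + (5)·(2/5) = 37/5.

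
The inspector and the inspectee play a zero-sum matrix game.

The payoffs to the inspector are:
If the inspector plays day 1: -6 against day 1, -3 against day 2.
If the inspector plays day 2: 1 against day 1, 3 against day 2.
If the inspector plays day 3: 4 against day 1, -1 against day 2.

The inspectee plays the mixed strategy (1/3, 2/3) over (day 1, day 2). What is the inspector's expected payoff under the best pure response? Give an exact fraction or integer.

7/3

day 1: (-6)·(1/3) + (-3)·(2/3) = -4.
day 2: (1)·(1/3) + (3)·(2/3) = 7/3.
day 3: (4)·(1/3) + (-1)·(2/3) = 2/3.
The best pure response is day 2 with expected payoff 7/3.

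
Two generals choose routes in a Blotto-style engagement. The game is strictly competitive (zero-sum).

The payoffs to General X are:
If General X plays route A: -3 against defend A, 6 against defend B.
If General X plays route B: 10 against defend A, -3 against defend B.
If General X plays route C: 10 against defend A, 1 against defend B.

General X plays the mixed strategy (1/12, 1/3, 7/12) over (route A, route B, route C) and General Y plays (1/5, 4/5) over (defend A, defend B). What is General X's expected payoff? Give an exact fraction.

37/20

Against (1/5, 4/5), each row's expected payoff is route A: 21/5; route B: -2/5; route C: 14/5.
Taking the (1/12, 1/3, 7/12)-weighted average: (1/12)·(21/5) + (1/3)·(-2/5) + (7/12)·(14/5) = 37/20.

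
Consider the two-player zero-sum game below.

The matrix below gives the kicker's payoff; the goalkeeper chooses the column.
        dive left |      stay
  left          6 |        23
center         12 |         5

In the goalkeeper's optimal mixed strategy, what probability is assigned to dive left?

Row minima are 6 and 5, so the kicker's maximin is 6; column maxima are 12 and 23, so the goalkeeper's minimax is 12. These differ, so the equilibrium is in mixed strategies.
Let the goalkeeper play dive left with probability q. The kicker is indifferent when 6q + 23(1−q) = 12q + 5(1−q), giving q = 3/4.

3/4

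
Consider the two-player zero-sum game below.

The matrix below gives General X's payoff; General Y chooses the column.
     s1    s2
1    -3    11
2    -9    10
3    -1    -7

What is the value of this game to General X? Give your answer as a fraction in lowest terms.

Row 2 is strictly dominated by row 1, so General X never plays it.
The remaining 2×2 game on (1, 3) × (s1, s2) has no saddle point. Let General X play 1 with probability p; indifference gives −3p − (1−p) = 11p − 7(1−p), so p = 3/10.
Similarly General Y's optimal q on s1 is 9/10, and the value is -3·(9/10) + (11)·(1/10) = -8/5.

-8/5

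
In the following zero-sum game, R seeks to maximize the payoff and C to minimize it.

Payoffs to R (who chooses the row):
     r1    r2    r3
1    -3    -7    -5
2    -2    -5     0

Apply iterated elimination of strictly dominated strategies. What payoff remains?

-5

Row 1 is strictly dominated by row 2 (-2>-3, -5>-7, 0>-5); eliminate 1.
Column r3 is strictly dominated by r1 for C (-2<0); eliminate r3.
Column r1 is strictly dominated by r2 for C (-5<-2); eliminate r1.
Only (2, r2) remains, with payoff -5.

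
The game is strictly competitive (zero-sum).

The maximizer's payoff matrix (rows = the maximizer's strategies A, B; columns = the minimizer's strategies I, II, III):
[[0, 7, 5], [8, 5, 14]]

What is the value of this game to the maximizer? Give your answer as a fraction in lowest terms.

28/5

Column III is strictly dominated by I for the minimizer (it gives the maximizer more in every row).
The remaining 2×2 game on (A, B) × (I, II) has no saddle point. Let the maximizer play A with probability p; indifference gives 8(1−p) = 7p + 5(1−p), so p = 3/10.
Similarly the minimizer's optimal q on I is 1/5, and the value is 0·(1/5) + (7)·(4/5) = 28/5.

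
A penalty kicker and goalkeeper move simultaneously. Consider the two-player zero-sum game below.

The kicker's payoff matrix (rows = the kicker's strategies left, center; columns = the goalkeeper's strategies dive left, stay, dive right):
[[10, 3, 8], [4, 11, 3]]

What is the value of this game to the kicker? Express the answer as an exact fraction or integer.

79/13

Column dive left is strictly dominated by dive right for the goalkeeper (it gives the kicker more in every row).
The remaining 2×2 game on (left, center) × (stay, dive right) has no saddle point. Let the kicker play left with probability p; indifference gives 3p + 11(1−p) = 8p + 3(1−p), so p = 8/13.
Similarly the goalkeeper's optimal q on stay is 5/13, and the value is 3·(5/13) + (8)·(8/13) = 79/13.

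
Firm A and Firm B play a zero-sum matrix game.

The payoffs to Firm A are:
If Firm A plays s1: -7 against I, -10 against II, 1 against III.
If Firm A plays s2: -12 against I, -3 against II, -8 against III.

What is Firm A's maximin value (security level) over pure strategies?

The worst-case payoff for each row is s1: -10, s2: -12.
The best of these is -10.

-10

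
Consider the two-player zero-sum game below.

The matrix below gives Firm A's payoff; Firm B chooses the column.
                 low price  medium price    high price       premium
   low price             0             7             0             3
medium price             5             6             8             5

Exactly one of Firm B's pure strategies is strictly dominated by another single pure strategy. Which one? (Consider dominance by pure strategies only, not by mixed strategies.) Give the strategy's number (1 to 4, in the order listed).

2

Firm B prefers columns that give Firm A less. Compare medium price with low price: 0 < 7, 5 < 6.
So low price strictly dominates medium price for Firm B; medium price is strictly dominated.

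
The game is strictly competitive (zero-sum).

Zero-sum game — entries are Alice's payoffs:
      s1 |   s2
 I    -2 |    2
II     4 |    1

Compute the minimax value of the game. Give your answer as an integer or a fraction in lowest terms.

10/7

Row minima are -2 and 1, so Alice's maximin is 1; column maxima are 4 and 2, so Bob's minimax is 2. These differ, so the equilibrium is in mixed strategies.
Let Alice play I with probability p. Bob is indifferent when −2p + 4(1−p) = 2p + (1−p), giving p = 3/7.
Let Bob play s1 with probability q. Alice is indifferent when −2q + 2(1−q) = 4q + (1−q), giving q = 1/7.
The value is -2·(1/7) + (2)·(6/7) = 10/7.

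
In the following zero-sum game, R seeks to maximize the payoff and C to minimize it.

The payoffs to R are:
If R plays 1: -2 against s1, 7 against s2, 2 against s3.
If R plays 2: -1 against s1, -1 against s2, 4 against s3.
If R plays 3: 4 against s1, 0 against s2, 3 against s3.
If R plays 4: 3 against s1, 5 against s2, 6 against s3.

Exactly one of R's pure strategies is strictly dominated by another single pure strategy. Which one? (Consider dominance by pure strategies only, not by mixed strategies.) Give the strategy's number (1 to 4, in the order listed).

Compare 2 with 4: 3 > -1, 5 > -1, 6 > 4.
So 4 strictly dominates 2 for R; 2 is strictly dominated.

2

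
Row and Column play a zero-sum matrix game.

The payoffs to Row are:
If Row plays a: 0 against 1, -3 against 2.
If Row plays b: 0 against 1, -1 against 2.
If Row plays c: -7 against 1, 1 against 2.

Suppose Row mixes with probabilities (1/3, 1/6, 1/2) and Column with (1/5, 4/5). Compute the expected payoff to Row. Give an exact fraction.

-37/30

Against (1/5, 4/5), each row's expected payoff is a: -12/5; b: -4/5; c: -3/5.
Taking the (1/3, 1/6, 1/2)-weighted average: (1/3)·(-12/5) + (1/6)·(-4/5) + (1/2)·(-3/5) = -37/30.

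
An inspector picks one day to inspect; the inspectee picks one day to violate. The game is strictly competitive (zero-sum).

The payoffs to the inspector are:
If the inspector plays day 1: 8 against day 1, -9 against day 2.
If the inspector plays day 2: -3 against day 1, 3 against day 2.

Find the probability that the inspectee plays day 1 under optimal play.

12/23

Row minima are -9 and -3, so the inspector's maximin is -3; column maxima are 8 and 3, so the inspectee's minimax is 3. These differ, so the equilibrium is in mixed strategies.
Let the inspectee play day 1 with probability q. The inspector is indifferent when 8q − 9(1−q) = −3q + 3(1−q), giving q = 12/23.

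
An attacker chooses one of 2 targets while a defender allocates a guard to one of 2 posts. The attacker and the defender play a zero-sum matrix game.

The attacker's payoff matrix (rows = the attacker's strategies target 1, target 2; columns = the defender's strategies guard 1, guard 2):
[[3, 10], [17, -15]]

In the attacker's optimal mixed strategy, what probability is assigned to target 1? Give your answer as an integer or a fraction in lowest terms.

Row minima are 3 and -15, so the attacker's maximin is 3; column maxima are 17 and 10, so the defender's minimax is 10. These differ, so the equilibrium is in mixed strategies.
Let the attacker play target 1 with probability p. The defender is indifferent when 3p + 17(1−p) = 10p − 15(1−p), giving p = 32/39.

32/39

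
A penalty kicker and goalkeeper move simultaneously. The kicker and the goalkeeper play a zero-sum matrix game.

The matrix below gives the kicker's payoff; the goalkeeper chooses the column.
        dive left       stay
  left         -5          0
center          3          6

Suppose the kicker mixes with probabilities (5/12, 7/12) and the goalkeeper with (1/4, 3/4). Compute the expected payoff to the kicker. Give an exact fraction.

61/24

Against (1/4, 3/4), each row's expected payoff is left: -5/4; center: 21/4.
Taking the (5/12, 7/12)-weighted average: (5/12)·(-5/4) + (7/12)·(21/4) = 61/24.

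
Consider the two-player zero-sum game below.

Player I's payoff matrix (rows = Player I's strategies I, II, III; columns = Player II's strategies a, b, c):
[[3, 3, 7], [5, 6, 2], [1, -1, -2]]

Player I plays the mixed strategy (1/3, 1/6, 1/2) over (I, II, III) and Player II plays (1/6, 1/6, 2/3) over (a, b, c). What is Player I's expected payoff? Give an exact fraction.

Against (1/6, 1/6, 2/3), each row's expected payoff is I: 17/3; II: 19/6; III: -4/3.
Taking the (1/3, 1/6, 1/2)-weighted average: (1/3)·(17/3) + (1/6)·(19/6) + (1/2)·(-4/3) = 7/4.

7/4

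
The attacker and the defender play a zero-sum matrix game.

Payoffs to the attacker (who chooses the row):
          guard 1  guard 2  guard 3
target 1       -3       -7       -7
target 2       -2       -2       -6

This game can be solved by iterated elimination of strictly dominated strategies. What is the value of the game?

-6

Column guard 1 is strictly dominated by guard 3 for the defender (-7<-3, -6<-2); eliminate guard 1.
Row target 1 is strictly dominated by row target 2 (-2>-7, -6>-7); eliminate target 1.
Column guard 2 is strictly dominated by guard 3 for the defender (-6<-2); eliminate guard 2.
Only (target 2, guard 3) remains, with payoff -6.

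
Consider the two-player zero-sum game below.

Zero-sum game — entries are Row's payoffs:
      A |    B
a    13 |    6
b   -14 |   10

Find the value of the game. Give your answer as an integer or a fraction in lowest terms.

214/31

Row minima are 6 and -14, so Row's maximin is 6; column maxima are 13 and 10, so Column's minimax is 10. These differ, so the equilibrium is in mixed strategies.
Let Row play a with probability p. Column is indifferent when 13p − 14(1−p) = 6p + 10(1−p), giving p = 24/31.
Let Column play A with probability q. Row is indifferent when 13q + 6(1−q) = −14q + 10(1−q), giving q = 4/31.
The value is 13·(4/31) + (6)·(27/31) = 214/31.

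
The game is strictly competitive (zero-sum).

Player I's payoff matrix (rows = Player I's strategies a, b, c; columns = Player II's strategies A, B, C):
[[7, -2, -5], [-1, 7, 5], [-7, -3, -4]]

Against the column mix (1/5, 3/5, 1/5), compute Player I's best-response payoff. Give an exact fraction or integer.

5

a: (7)·(1/5) + (-2)·(3/5) + (-5)·(1/5) = -4/5.
b: (-1)·(1/5) + (7)·(3/5) + (5)·(1/5) = 5.
c: (-7)·(1/5) + (-3)·(3/5) + (-4)·(1/5) = -4.
The best pure response is b with expected payoff 5.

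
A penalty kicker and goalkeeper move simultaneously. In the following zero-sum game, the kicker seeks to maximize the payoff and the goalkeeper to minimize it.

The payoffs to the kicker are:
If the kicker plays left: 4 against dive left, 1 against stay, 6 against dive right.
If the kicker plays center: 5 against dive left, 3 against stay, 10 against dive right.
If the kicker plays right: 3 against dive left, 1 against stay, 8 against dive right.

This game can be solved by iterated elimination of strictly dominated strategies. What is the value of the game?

Column dive right is strictly dominated by dive left for the goalkeeper (4<6, 5<10, 3<8); eliminate dive right.
Row right is strictly dominated by row center (5>3, 3>1); eliminate right.
Column dive left is strictly dominated by stay for the goalkeeper (1<4, 3<5); eliminate dive left.
Row left is strictly dominated by row center (3>1); eliminate left.
Only (center, stay) remains, with payoff 3.

3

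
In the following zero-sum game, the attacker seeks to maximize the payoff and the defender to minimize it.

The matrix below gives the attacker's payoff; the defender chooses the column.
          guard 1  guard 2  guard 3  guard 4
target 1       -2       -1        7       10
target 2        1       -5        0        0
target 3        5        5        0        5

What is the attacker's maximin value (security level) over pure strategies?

The worst-case payoff for each row is target 1: -2, target 2: -5, target 3: 0.
The best of these is 0.

0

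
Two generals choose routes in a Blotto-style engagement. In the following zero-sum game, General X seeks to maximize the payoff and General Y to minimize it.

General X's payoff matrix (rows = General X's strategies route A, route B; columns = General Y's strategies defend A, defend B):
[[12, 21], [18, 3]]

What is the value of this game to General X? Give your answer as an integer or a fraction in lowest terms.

57/4

Row minima are 12 and 3, so General X's maximin is 12; column maxima are 18 and 21, so General Y's minimax is 18. These differ, so the equilibrium is in mixed strategies.
Let General X play route A with probability p. General Y is indifferent when 12p + 18(1−p) = 21p + 3(1−p), giving p = 5/8.
Let General Y play defend A with probability q. General X is indifferent when 12q + 21(1−q) = 18q + 3(1−q), giving q = 3/4.
The value is 12·(3/4) + (21)·(1/4) = 57/4.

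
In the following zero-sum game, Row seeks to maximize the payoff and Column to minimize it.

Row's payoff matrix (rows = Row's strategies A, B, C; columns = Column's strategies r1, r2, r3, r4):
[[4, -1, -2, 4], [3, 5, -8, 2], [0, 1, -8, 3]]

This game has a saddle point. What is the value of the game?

-2

Row minima: -2, -8, -8 → Row's maximin is -2.
Column maxima: 4, 5, -2, 4 → Column's minimax is -2.
They coincide at (A, r3), so the value is -2.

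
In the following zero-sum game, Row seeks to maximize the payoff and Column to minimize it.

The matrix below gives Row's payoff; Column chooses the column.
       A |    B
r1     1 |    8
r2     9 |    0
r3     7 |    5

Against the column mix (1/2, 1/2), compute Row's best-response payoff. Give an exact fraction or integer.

6

r1: (1)·(1/2) + (8)·(1/2) = 9/2.
r2: (9)·(1/2) + (0)·(1/2) = 9/2.
r3: (7)·(1/2) + (5)·(1/2) = 6.
The best pure response is r3 with expected payoff 6.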